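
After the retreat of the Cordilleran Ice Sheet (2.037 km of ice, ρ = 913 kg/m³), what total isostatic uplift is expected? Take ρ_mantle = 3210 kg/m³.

Removing the load lets mantle flow back in; uplift u satisfies ρ_ice t = ρ_m u.
u = t ρ_ice/ρ_m = 2.037 km × 913/3210 = 0.579 km.

0.579 km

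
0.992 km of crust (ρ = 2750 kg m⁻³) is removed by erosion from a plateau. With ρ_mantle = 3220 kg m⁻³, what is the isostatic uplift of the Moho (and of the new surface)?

Unloading: uplift u = e ρ_c/ρ_m = 0.992 km × 2750/3220 = 0.847 km.

0.847 km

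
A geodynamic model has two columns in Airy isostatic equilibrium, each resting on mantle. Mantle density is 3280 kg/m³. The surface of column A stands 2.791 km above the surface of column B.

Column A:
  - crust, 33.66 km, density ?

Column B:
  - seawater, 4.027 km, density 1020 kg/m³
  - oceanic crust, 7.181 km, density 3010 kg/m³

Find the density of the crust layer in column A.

2680 kg/m³

Take the compensation level at the base of the deeper column (depth z_c below the surface of column A) and equate Σ ρ_i t_i down to z_c; mantle fills any gap and the z_c terms cancel.
Column A: 33.66×ρ + (z_c − 33.66)×3280
Column B: 2.791×0 + 4.027×1020 + 7.181×3010 + (z_c − 2.791 − 11.208)×3280
The z_c×3280 term appears on both sides and cancels. Collect the known terms of each column as K = Σ(ρt)_known − 3280 × (depth of known layers): K_A = 0 − 3280×33.66 = −110404.8; K_B = 25722.35 − 3280×(2.791 + 11.208) = −20194.37.
Balance: K_A + 33.66×ρ = K_B, so ρ = (K_B − K_A)/33.66 = 90210.4/33.66 = 2680 kg/m³.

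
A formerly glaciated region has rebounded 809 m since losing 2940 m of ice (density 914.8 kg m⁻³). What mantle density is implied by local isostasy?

ρ_m = ρ_ice t / u = 914.8 × 2940 m/809 m = 3320 kg m⁻³.

3320 kg m⁻³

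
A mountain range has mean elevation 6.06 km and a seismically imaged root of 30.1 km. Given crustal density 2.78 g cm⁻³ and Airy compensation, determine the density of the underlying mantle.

Airy balance: ρ_c h = (ρ_m − ρ_c) r → ρ_m = ρ_c (1 + h/r).
ρ_m = 2.78 × (1 + 6.06 km/30.1 km) = 3.34 g cm⁻³.

3.34 g cm⁻³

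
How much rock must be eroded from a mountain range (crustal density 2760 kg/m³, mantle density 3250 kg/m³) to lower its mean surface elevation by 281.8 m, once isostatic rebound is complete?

1870 m

Net drop Δ = e − u = e − e ρ_c/ρ_m = e (ρ_m − ρ_c)/ρ_m.
e = Δ ρ_m/(ρ_m − ρ_c) = 281.8 m × 3250/490 = 1870 m.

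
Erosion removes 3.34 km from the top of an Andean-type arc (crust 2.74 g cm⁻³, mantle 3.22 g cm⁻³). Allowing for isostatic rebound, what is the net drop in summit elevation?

0.498 km

Rebound u = e ρ_c/ρ_m = 3.34 km × 2.74/3.22 = 2.842 km.
Net surface drop = e − u = 3.34 km − 2.842 km = e (ρ_m − ρ_c)/ρ_m = 0.498 km.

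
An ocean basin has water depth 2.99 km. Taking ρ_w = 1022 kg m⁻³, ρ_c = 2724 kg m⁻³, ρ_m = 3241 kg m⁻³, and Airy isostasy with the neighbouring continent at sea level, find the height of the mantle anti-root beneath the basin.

9.84 km

In Airy isostatic equilibrium: replacing crust with seawater at the top is compensated by replacing crust with mantle at the base: d (ρ_c − ρ_w) = a (ρ_m − ρ_c).
a = d (ρ_c − ρ_w)/(ρ_m − ρ_c) = 2.99 km × 1702/517 = 9.84 km.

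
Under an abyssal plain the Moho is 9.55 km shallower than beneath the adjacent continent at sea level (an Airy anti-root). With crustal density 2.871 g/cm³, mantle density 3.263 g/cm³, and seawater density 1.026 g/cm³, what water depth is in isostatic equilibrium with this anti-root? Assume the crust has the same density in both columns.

2.03 km

Replacing a thickness d of crust by seawater at the top must be balanced by replacing crust with mantle at the base: d (ρ_c − ρ_w) = a (ρ_m − ρ_c).
d = a (ρ_m − ρ_c)/(ρ_c − ρ_w) = 9.55 km × 0.392/1.845 = 2.03 km.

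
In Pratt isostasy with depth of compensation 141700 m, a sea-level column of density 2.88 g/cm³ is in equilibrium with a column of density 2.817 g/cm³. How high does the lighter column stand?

ρ_ref D = ρ (D + h) → h = D (ρ_ref − ρ)/ρ.
h = 141700 m × (2.88 − 2.817)/2.817 = 3170 m.

3170 m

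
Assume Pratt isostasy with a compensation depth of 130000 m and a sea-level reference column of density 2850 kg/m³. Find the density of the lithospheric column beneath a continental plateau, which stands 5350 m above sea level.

2740 kg/m³

Pratt balance: ρ_ref D = ρ (D + h).
ρ = ρ_ref D/(D + h) = 2850 × 130000 m/(130000 m + 5350 m) = 2740 kg/m³.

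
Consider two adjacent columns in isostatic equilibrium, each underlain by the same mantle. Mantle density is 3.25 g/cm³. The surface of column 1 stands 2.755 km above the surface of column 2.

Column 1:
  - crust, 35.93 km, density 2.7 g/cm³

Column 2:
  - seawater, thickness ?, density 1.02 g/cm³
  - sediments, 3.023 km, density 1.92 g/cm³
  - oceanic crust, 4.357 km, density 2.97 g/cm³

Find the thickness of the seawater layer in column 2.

Take the compensation level at the base of the deeper column (depth z_c below the surface of column 1) and equate Σ ρ_i t_i down to z_c; mantle fills any gap and the z_c terms cancel.
Column 1: 35.93×2.7 + (z_c − 35.93)×3.25
Column 2: 2.755×0 + x×1.02 + 3.023×1.92 + 4.357×2.97 + (z_c − 2.755 − 7.38 − x)×3.25
The z_c×3.25 term appears on both sides and cancels. Collect the known terms of each column as K = Σ(ρt)_known − 3.25 × (depth of known layers): K_1 = 97.011 − 3.25×35.93 = −19.7615; K_2 = 18.74445 − 3.25×(2.755 + 7.38) = −14.1943.
Balance: K_1 = K_2 − x×(3.25 − 1.02), so x = (K_2 − K_1)/(3.25 − 1.02) = 5.5672/2.23 = 2.5 km.

2.5 km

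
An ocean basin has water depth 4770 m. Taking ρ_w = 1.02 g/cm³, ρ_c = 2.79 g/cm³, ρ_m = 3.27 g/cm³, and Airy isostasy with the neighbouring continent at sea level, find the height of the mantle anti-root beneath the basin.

17600 m

In Airy isostatic equilibrium: replacing crust with seawater at the top is compensated by replacing crust with mantle at the base: d (ρ_c − ρ_w) = a (ρ_m − ρ_c).
a = d (ρ_c − ρ_w)/(ρ_m − ρ_c) = 4770 m × 1.77/0.48 = 17600 m.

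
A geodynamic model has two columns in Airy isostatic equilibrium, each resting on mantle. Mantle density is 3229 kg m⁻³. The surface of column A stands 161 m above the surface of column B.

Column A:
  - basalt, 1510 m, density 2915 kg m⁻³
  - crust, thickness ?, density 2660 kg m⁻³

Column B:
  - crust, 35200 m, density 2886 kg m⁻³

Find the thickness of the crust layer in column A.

21300 m

Take the compensation level at the base of the deeper column (depth z_c below the surface of column A) and equate Σ ρ_i t_i down to z_c; mantle fills any gap and the z_c terms cancel.
Column A: 1510×2915 + x×2660 + (z_c − 1510 − x)×3229
Column B: 161×0 + 35200×2886 + (z_c − 161 − 35200)×3229
The z_c×3229 term appears on both sides and cancels. Collect the known terms of each column as K = Σ(ρt)_known − 3229 × (depth of known layers): K_A = 4401650 − 3229×1510 = −474140; K_B = 101587200 − 3229×(161 + 35200) = −12593469.
Balance: K_A − x×(3229 − 2660) = K_B, so x = (K_A − K_B)/(3229 − 2660) = 12119300/569 = 21300 m.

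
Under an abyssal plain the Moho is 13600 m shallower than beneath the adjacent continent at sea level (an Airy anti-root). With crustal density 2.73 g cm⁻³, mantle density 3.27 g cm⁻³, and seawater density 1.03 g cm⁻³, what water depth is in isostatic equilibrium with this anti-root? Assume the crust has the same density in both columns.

4320 m

Replacing a thickness d of crust by seawater at the top must be balanced by replacing crust with mantle at the base: d (ρ_c − ρ_w) = a (ρ_m − ρ_c).
d = a (ρ_m − ρ_c)/(ρ_c − ρ_w) = 13600 m × 0.54/1.7 = 4320 m.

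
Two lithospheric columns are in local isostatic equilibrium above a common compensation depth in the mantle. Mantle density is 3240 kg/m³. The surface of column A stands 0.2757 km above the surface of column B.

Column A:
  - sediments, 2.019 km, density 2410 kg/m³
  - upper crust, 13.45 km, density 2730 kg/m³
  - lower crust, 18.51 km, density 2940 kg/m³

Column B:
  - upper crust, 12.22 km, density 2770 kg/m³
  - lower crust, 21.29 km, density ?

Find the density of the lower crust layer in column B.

2890 kg/m³

Take the compensation level at the base of the deeper column (depth z_c below the surface of column A) and equate Σ ρ_i t_i down to z_c; mantle fills any gap and the z_c terms cancel.
Column A: 2.019×2410 + 13.45×2730 + 18.51×2940 + (z_c − 33.979)×3240
Column B: 0.2757×0 + 12.22×2770 + 21.29×ρ + (z_c − 0.2757 − 33.51)×3240
The z_c×3240 term appears on both sides and cancels. Collect the known terms of each column as K = Σ(ρt)_known − 3240 × (depth of known layers): K_A = 96003.69 − 3240×33.979 = −14088.27; K_B = 33849.4 − 3240×(0.2757 + 33.51) = −75616.268.
Balance: K_A = K_B + 21.29×ρ, so ρ = (K_A − K_B)/21.29 = 61528/21.29 = 2890 kg/m³.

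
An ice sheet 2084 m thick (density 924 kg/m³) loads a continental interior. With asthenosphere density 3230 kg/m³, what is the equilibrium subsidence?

596 m

Isostatic balance requires: the ice load ρ_ice t is balanced by mantle displaced below, ρ_m s.
s = t ρ_ice / ρ_m = 2084 m × 924/3230 = 596 m.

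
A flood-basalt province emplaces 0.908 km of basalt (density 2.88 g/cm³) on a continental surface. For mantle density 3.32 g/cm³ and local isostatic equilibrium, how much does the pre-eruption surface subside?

Subaerial loading: s = t ρ_load / ρ_m.
s = 0.908 km × 2.88/3.32 = 0.788 km.

0.788 km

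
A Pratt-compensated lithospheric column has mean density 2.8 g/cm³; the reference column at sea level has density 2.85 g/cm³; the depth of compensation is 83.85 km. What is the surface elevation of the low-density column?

1.5 km

ρ_ref D = ρ (D + h) → h = D (ρ_ref − ρ)/ρ.
h = 83.85 km × (2.85 − 2.8)/2.8 = 1.5 km.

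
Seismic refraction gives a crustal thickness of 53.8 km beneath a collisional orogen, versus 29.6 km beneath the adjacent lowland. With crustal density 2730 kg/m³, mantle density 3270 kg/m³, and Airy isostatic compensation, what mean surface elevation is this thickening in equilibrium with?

4 km

Excess crust Δ = 53.8 km − 29.6 km = 24.2 km, split between elevation h and root r with h + r = Δ.
Airy balance ρ_c h = (ρ_m − ρ_c) r gives r = h ρ_c/(ρ_m − ρ_c), so h (1 + ρ_c/(ρ_m − ρ_c)) = Δ, i.e. h = Δ (ρ_m − ρ_c)/ρ_m.
h = 24.2 km × 540/3270 = 4 km.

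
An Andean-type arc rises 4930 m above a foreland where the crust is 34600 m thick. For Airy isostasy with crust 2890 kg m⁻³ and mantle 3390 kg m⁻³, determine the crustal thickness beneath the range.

Root depth r = h ρ_c / (ρ_m − ρ_c) = 4930 m × 2890 / 500 = 28500 m.
Total thickness = T + h + r = 34600 m + 4930 m + 28500 m = 68000 m.

68000 m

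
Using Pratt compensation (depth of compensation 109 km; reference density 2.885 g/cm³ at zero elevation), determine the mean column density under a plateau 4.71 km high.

2.77 g/cm³

Pratt balance: ρ_ref D = ρ (D + h).
ρ = ρ_ref D/(D + h) = 2.885 × 109 km/(109 km + 4.71 km) = 2.77 g/cm³.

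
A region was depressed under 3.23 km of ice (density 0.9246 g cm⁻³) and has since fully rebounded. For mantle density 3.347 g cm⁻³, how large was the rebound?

Removing the load lets mantle flow back in; uplift u satisfies ρ_ice t = ρ_m u.
u = t ρ_ice/ρ_m = 3.23 km × 0.9246/3.347 = 0.892 km.

0.892 km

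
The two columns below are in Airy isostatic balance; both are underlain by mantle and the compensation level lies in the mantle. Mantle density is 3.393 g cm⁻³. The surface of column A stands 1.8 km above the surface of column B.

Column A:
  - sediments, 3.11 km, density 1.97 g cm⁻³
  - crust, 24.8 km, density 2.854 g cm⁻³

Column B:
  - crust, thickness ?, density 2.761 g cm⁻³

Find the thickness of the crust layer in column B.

Take the compensation level at the base of the deeper column (depth z_c below the surface of column A) and equate Σ ρ_i t_i down to z_c; mantle fills any gap and the z_c terms cancel.
Column A: 3.11×1.97 + 24.8×2.854 + (z_c − 27.91)×3.393
Column B: 1.8×0 + x×2.761 + (z_c − 1.8 − 0 − x)×3.393
The z_c×3.393 term appears on both sides and cancels. Collect the known terms of each column as K = Σ(ρt)_known − 3.393 × (depth of known layers): K_A = 76.9059 − 3.393×27.91 = −17.79273; K_B = 0 − 3.393×(1.8 + 0) = −6.1074.
Balance: K_A = K_B − x×(3.393 − 2.761), so x = (K_B − K_A)/(3.393 − 2.761) = 11.6853/0.632 = 18.5 km.

18.5 km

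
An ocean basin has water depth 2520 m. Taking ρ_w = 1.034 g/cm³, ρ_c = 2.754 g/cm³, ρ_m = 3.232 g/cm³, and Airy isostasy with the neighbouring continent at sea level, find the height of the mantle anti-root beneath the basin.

By Archimedes' principle applied to the lithosphere: replacing crust with seawater at the top is compensated by replacing crust with mantle at the base: d (ρ_c − ρ_w) = a (ρ_m − ρ_c).
a = d (ρ_c − ρ_w)/(ρ_m − ρ_c) = 2520 m × 1.72/0.478 = 9070 m.

9070 m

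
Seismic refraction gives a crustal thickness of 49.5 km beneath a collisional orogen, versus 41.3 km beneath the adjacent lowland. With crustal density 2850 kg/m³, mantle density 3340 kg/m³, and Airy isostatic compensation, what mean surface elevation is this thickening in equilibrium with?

1.2 km

Excess crust Δ = 49.5 km − 41.3 km = 8.2 km, split between elevation h and root r with h + r = Δ.
Airy balance ρ_c h = (ρ_m − ρ_c) r gives r = h ρ_c/(ρ_m − ρ_c), so h (1 + ρ_c/(ρ_m − ρ_c)) = Δ, i.e. h = Δ (ρ_m − ρ_c)/ρ_m.
h = 8.2 km × 490/3340 = 1.2 km.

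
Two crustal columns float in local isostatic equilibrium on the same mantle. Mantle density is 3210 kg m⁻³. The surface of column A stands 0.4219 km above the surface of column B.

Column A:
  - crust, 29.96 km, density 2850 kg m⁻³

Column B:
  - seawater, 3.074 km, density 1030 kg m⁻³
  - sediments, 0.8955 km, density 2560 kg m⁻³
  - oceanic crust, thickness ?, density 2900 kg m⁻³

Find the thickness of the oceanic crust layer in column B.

Take the compensation level at the base of the deeper column (depth z_c below the surface of column A) and equate Σ ρ_i t_i down to z_c; mantle fills any gap and the z_c terms cancel.
Column A: 29.96×2850 + (z_c − 29.96)×3210
Column B: 0.4219×0 + 3.074×1030 + 0.8955×2560 + x×2900 + (z_c − 0.4219 − 3.9695 − x)×3210
The z_c×3210 term appears on both sides and cancels. Collect the known terms of each column as K = Σ(ρt)_known − 3210 × (depth of known layers): K_A = 85386 − 3210×29.96 = −10785.6; K_B = 5458.7 − 3210×(0.4219 + 3.9695) = −8637.694.
Balance: K_A = K_B − x×(3210 − 2900), so x = (K_B − K_A)/(3210 − 2900) = 2147.91/310 = 6.93 km.

6.93 km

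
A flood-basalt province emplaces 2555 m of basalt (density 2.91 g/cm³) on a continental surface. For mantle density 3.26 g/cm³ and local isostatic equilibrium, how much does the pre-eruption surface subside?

2280 m

Subaerial loading: s = t ρ_load / ρ_m.
s = 2555 m × 2.91/3.26 = 2280 m.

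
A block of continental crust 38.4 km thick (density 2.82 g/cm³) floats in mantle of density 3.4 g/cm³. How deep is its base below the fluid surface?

Draft d = t ρ_obj/ρ_fluid = 38.4 km × 2.82/3.4 = 31.8 km.

31.8 km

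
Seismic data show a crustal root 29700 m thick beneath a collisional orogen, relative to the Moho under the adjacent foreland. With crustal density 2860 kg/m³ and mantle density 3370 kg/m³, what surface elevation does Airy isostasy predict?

5300 m

Equating mass per unit area of the two columns: ρ_c h = (ρ_m − ρ_c) r.
h = r (ρ_m − ρ_c) / ρ_c = 29700 m × (3370 − 2860) / 2860 = 5300 m.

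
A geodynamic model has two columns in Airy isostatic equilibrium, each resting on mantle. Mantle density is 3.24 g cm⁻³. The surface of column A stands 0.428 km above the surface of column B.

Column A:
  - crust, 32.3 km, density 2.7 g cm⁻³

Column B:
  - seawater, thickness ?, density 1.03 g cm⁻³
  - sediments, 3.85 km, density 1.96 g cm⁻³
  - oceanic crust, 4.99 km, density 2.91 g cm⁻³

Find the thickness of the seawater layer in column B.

Take the compensation level at the base of the deeper column (depth z_c below the surface of column A) and equate Σ ρ_i t_i down to z_c; mantle fills any gap and the z_c terms cancel.
Column A: 32.3×2.7 + (z_c − 32.3)×3.24
Column B: 0.428×0 + x×1.03 + 3.85×1.96 + 4.99×2.91 + (z_c − 0.428 − 8.84 − x)×3.24
The z_c×3.24 term appears on both sides and cancels. Collect the known terms of each column as K = Σ(ρt)_known − 3.24 × (depth of known layers): K_A = 87.21 − 3.24×32.3 = −17.442; K_B = 22.0669 − 3.24×(0.428 + 8.84) = −7.96142.
Balance: K_A = K_B − x×(3.24 − 1.03), so x = (K_B − K_A)/(3.24 − 1.03) = 9.48058/2.21 = 4.29 km.

4.29 km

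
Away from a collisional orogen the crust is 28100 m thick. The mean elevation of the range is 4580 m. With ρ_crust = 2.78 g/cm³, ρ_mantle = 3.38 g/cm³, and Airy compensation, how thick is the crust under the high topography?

Root depth r = h ρ_c / (ρ_m − ρ_c) = 4580 m × 2.78 / 0.6 = 21220 m.
Total thickness = T + h + r = 28100 m + 4580 m + 21220 m = 53900 m.

53900 m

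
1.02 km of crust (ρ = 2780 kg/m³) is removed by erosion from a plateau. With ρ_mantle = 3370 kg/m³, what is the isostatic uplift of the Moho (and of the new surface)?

0.841 km

Unloading: uplift u = e ρ_c/ρ_m = 1.02 km × 2780/3370 = 0.841 km.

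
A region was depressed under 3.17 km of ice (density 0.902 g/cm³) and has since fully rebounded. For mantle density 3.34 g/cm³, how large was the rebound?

Removing the load lets mantle flow back in; uplift u satisfies ρ_ice t = ρ_m u.
u = t ρ_ice/ρ_m = 3.17 km × 0.902/3.34 = 0.856 km.

0.856 km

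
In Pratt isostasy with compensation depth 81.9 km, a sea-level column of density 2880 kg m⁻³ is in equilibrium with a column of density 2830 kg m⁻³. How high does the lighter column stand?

ρ_ref D = ρ (D + h) → h = D (ρ_ref − ρ)/ρ.
h = 81.9 km × (2880 − 2830)/2830 = 1.45 km.

1.45 km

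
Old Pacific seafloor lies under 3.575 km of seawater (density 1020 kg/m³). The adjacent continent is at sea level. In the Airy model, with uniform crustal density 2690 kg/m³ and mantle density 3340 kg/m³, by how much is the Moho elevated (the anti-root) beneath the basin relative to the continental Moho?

9.19 km

By Archimedes' principle applied to the lithosphere: replacing crust with seawater at the top is compensated by replacing crust with mantle at the base: d (ρ_c − ρ_w) = a (ρ_m − ρ_c).
a = d (ρ_c − ρ_w)/(ρ_m − ρ_c) = 3.575 km × 1670/650 = 9.19 km.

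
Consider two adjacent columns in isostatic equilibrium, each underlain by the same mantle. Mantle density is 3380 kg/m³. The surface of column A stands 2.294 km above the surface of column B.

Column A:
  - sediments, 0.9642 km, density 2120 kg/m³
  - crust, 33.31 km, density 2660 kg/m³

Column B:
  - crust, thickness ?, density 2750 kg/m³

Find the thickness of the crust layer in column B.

27.7 km

Take the compensation level at the base of the deeper column (depth z_c below the surface of column A) and equate Σ ρ_i t_i down to z_c; mantle fills any gap and the z_c terms cancel.
Column A: 0.9642×2120 + 33.31×2660 + (z_c − 34.2742)×3380
Column B: 2.294×0 + x×2750 + (z_c − 2.294 − 0 − x)×3380
The z_c×3380 term appears on both sides and cancels. Collect the known terms of each column as K = Σ(ρt)_known − 3380 × (depth of known layers): K_A = 90648.704 − 3380×34.2742 = −25198.092; K_B = 0 − 3380×(2.294 + 0) = −7753.72.
Balance: K_A = K_B − x×(3380 − 2750), so x = (K_B − K_A)/(3380 − 2750) = 17444.4/630 = 27.7 km.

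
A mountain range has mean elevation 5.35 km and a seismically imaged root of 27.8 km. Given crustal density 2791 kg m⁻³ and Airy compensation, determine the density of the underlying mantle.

3330 kg m⁻³

Airy balance: ρ_c h = (ρ_m − ρ_c) r → ρ_m = ρ_c (1 + h/r).
ρ_m = 2791 × (1 + 5.35 km/27.8 km) = 3330 kg m⁻³.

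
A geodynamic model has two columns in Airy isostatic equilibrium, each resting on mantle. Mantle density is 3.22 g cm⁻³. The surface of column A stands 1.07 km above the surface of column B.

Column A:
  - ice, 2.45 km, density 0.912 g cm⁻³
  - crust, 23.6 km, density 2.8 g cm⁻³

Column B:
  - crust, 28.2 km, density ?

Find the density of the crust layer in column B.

2.79 g cm⁻³

Take the compensation level at the base of the deeper column (depth z_c below the surface of column A) and equate Σ ρ_i t_i down to z_c; mantle fills any gap and the z_c terms cancel.
Column A: 2.45×0.912 + 23.6×2.8 + (z_c − 26.05)×3.22
Column B: 1.07×0 + 28.2×ρ + (z_c − 1.07 − 28.2)×3.22
The z_c×3.22 term appears on both sides and cancels. Collect the known terms of each column as K = Σ(ρt)_known − 3.22 × (depth of known layers): K_A = 68.3144 − 3.22×26.05 = −15.5666; K_B = 0 − 3.22×(1.07 + 28.2) = −94.2494.
Balance: K_A = K_B + 28.2×ρ, so ρ = (K_A − K_B)/28.2 = 78.6828/28.2 = 2.79 g cm⁻³.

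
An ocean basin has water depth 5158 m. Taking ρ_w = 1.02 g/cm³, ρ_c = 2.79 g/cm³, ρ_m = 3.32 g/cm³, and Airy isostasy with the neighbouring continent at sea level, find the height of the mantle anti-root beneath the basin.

By Archimedes' principle applied to the lithosphere: replacing crust with seawater at the top is compensated by replacing crust with mantle at the base: d (ρ_c − ρ_w) = a (ρ_m − ρ_c).
a = d (ρ_c − ρ_w)/(ρ_m − ρ_c) = 5158 m × 1.77/0.53 = 17200 m.

17200 m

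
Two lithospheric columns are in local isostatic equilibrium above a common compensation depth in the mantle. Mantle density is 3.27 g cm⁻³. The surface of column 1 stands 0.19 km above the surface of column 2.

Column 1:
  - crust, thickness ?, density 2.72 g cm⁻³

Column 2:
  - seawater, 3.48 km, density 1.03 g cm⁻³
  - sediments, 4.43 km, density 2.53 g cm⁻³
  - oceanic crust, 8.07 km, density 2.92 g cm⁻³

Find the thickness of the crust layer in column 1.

Take the compensation level at the base of the deeper column (depth z_c below the surface of column 1) and equate Σ ρ_i t_i down to z_c; mantle fills any gap and the z_c terms cancel.
Column 1: x×2.72 + (z_c − 0 − x)×3.27
Column 2: 0.19×0 + 3.48×1.03 + 4.43×2.53 + 8.07×2.92 + (z_c − 0.19 − 15.98)×3.27
The z_c×3.27 term appears on both sides and cancels. Collect the known terms of each column as K = Σ(ρt)_known − 3.27 × (depth of known layers): K_1 = 0 − 3.27×0 = 0; K_2 = 38.3567 − 3.27×(0.19 + 15.98) = −14.5192.
Balance: K_1 − x×(3.27 − 2.72) = K_2, so x = (K_1 − K_2)/(3.27 − 2.72) = 14.5192/0.55 = 26.4 km.

26.4 km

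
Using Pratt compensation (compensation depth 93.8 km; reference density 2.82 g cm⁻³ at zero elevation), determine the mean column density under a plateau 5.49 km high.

Pratt balance: ρ_ref D = ρ (D + h).
ρ = ρ_ref D/(D + h) = 2.82 × 93.8 km/(93.8 km + 5.49 km) = 2.66 g cm⁻³.

2.66 g cm⁻³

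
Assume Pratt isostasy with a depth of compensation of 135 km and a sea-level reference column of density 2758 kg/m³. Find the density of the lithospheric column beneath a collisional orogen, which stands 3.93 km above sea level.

2680 kg/m³

Pratt balance: ρ_ref D = ρ (D + h).
ρ = ρ_ref D/(D + h) = 2758 × 135 km/(135 km + 3.93 km) = 2680 kg/m³.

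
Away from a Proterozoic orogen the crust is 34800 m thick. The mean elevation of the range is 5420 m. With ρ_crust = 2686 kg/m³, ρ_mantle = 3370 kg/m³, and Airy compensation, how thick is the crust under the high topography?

Root depth r = h ρ_c / (ρ_m − ρ_c) = 5420 m × 2686 / 684 = 21280 m.
Total thickness = T + h + r = 34800 m + 5420 m + 21280 m = 61500 m.

61500 m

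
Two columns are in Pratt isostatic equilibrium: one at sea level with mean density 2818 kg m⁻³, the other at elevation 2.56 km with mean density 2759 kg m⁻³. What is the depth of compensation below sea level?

ρ_ref D = ρ (D + h) → D (ρ_ref − ρ) = ρ h.
D = ρ h/(ρ_ref − ρ) = 2759 × 2.56 km/(2818 − 2759) = 120 km.

120 km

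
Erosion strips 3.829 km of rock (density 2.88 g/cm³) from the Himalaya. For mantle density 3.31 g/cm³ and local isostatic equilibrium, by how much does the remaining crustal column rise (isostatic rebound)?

3.33 km

Unloading: uplift u = e ρ_c/ρ_m = 3.829 km × 2.88/3.31 = 3.33 km.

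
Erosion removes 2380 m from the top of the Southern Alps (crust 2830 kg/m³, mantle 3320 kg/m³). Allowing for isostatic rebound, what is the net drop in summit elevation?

Rebound u = e ρ_c/ρ_m = 2380 m × 2830/3320 = 2029 m.
Net surface drop = e − u = 2380 m − 2029 m = e (ρ_m − ρ_c)/ρ_m = 351 m.

351 m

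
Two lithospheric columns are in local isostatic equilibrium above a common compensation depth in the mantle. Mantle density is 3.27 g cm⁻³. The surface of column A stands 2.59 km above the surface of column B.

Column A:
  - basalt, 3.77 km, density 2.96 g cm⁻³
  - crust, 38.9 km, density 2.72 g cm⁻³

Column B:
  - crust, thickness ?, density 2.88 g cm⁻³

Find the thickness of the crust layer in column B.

36.1 km

Take the compensation level at the base of the deeper column (depth z_c below the surface of column A) and equate Σ ρ_i t_i down to z_c; mantle fills any gap and the z_c terms cancel.
Column A: 3.77×2.96 + 38.9×2.72 + (z_c − 42.67)×3.27
Column B: 2.59×0 + x×2.88 + (z_c − 2.59 − 0 − x)×3.27
The z_c×3.27 term appears on both sides and cancels. Collect the known terms of each column as K = Σ(ρt)_known − 3.27 × (depth of known layers): K_A = 116.9672 − 3.27×42.67 = −22.5637; K_B = 0 − 3.27×(2.59 + 0) = −8.4693.
Balance: K_A = K_B − x×(3.27 − 2.88), so x = (K_B − K_A)/(3.27 − 2.88) = 14.0944/0.39 = 36.1 km.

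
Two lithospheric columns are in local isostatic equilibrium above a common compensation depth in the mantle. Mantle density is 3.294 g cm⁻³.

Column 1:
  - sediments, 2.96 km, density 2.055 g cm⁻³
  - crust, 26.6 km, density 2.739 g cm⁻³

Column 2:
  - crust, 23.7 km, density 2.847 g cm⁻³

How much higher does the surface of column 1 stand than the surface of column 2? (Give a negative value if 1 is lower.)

For any compensation level in the mantle, the mantle terms cancel and isostasy reduces to e = (Σt_1 − Σt_2) − (Σ(ρt)_1 − Σ(ρt)_2) / ρ_m.
Σt_1 = 29.56 km; Σt_2 = 23.7 km; Σ(ρt)_1 = 78.9402; Σ(ρt)_2 = 67.4739 (in km·g cm⁻³).
e = (29.56 − 23.7) − (78.9402 − 67.4739) / 3.294 = 2.38 km.

2.38 km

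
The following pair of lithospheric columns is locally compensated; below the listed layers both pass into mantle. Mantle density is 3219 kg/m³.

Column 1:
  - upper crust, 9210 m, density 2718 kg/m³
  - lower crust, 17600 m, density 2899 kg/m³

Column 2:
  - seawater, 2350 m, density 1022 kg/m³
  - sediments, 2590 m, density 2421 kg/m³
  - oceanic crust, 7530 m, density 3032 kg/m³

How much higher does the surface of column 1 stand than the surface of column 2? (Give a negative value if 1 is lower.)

500 m

For any compensation level in the mantle, the mantle terms cancel and isostasy reduces to e = (Σt_1 − Σt_2) − (Σ(ρt)_1 − Σ(ρt)_2) / ρ_m.
Σt_1 = 26810 m; Σt_2 = 12470 m; Σ(ρt)_1 = 76055180; Σ(ρt)_2 = 31503050 (in m·kg/m³).
e = (26810 − 12470) − (76055180 − 31503050) / 3219 = 500 m.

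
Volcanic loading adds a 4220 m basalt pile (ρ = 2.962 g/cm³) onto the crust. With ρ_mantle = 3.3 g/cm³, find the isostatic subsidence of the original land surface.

3790 m

Subaerial loading: s = t ρ_load / ρ_m.
s = 4220 m × 2.962/3.3 = 3790 m.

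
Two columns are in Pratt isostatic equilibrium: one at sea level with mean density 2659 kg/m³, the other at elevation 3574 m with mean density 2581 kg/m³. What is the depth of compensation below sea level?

ρ_ref D = ρ (D + h) → D (ρ_ref − ρ) = ρ h.
D = ρ h/(ρ_ref − ρ) = 2581 × 3574 m/(2659 − 2581) = 118000 m.

118000 m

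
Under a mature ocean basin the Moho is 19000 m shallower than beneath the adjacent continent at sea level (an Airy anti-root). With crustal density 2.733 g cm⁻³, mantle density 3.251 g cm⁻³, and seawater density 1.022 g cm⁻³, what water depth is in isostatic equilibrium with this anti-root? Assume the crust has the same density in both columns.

Replacing a thickness d of crust by seawater at the top must be balanced by replacing crust with mantle at the base: d (ρ_c − ρ_w) = a (ρ_m − ρ_c).
d = a (ρ_m − ρ_c)/(ρ_c − ρ_w) = 19000 m × 0.518/1.711 = 5750 m.

5750 m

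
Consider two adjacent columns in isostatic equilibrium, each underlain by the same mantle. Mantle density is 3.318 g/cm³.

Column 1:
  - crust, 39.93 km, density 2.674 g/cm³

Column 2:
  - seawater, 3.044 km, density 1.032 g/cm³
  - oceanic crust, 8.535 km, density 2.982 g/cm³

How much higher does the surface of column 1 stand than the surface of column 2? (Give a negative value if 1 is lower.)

For any compensation level in the mantle, the mantle terms cancel and isostasy reduces to e = (Σt_1 − Σt_2) − (Σ(ρt)_1 − Σ(ρt)_2) / ρ_m.
Σt_1 = 39.93 km; Σt_2 = 11.579 km; Σ(ρt)_1 = 106.77282; Σ(ρt)_2 = 28.592778 (in km·g/cm³).
e = (39.93 − 11.579) − (106.77282 − 28.592778) / 3.318 = 4.79 km.

4.79 km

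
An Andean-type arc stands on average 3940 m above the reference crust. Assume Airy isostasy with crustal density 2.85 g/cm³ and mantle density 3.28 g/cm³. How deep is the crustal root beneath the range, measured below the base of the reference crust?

In Airy isostatic equilibrium: the weight of the topography is balanced by the buoyancy of the root, ρ_c h = (ρ_m − ρ_c) r.
r = h · ρ_c / (ρ_m − ρ_c) = 3940 m × 2.85 / (3.28 − 2.85) = 26100 m.

26100 m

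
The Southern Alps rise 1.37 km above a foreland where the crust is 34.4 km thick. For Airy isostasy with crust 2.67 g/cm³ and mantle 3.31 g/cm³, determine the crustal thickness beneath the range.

41.5 km

Root depth r = h ρ_c / (ρ_m − ρ_c) = 1.37 km × 2.67 / 0.64 = 5.715 km.
Total thickness = T + h + r = 34.4 km + 1.37 km + 5.715 km = 41.5 km.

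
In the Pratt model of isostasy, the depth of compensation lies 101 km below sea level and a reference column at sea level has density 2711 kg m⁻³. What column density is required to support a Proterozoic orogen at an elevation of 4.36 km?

2600 kg m⁻³

Pratt balance: ρ_ref D = ρ (D + h).
ρ = ρ_ref D/(D + h) = 2711 × 101 km/(101 km + 4.36 km) = 2600 kg m⁻³.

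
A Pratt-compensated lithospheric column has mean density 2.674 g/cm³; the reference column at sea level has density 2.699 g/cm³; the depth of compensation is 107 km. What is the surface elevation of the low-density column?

1 km

ρ_ref D = ρ (D + h) → h = D (ρ_ref − ρ)/ρ.
h = 107 km × (2.699 − 2.674)/2.674 = 1 km.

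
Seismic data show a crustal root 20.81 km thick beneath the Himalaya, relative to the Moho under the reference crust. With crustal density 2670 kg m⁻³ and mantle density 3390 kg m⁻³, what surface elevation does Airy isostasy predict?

In Airy isostatic equilibrium: ρ_c h = (ρ_m − ρ_c) r.
h = r (ρ_m − ρ_c) / ρ_c = 20.81 km × (3390 − 2670) / 2670 = 5.61 km.

5.61 km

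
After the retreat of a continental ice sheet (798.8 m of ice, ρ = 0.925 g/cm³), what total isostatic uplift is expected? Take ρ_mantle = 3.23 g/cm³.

229 m

Removing the load lets mantle flow back in; uplift u satisfies ρ_ice t = ρ_m u.
u = t ρ_ice/ρ_m = 798.8 m × 0.925/3.23 = 229 m.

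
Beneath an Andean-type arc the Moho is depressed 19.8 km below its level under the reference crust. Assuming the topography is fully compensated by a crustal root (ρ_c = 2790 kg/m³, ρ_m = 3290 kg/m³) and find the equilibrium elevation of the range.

Balancing pressure at the compensation depth: ρ_c h = (ρ_m − ρ_c) r.
h = r (ρ_m − ρ_c) / ρ_c = 19.8 km × (3290 − 2790) / 2790 = 3.55 km.

3.55 km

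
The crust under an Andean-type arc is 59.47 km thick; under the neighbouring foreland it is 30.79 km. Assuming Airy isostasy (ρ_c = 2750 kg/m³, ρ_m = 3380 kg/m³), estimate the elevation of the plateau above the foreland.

Excess crust Δ = 59.47 km − 30.79 km = 28.68 km, split between elevation h and root r with h + r = Δ.
Airy balance ρ_c h = (ρ_m − ρ_c) r gives r = h ρ_c/(ρ_m − ρ_c), so h (1 + ρ_c/(ρ_m − ρ_c)) = Δ, i.e. h = Δ (ρ_m − ρ_c)/ρ_m.
h = 28.68 km × 630/3380 = 5.35 km.

5.35 km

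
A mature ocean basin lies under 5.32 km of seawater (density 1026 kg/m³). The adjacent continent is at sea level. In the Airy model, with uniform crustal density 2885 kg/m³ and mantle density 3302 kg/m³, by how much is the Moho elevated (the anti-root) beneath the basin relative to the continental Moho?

In Airy isostatic equilibrium: replacing crust with seawater at the top is compensated by replacing crust with mantle at the base: d (ρ_c − ρ_w) = a (ρ_m − ρ_c).
a = d (ρ_c − ρ_w)/(ρ_m − ρ_c) = 5.32 km × 1859/417 = 23.7 km.

23.7 km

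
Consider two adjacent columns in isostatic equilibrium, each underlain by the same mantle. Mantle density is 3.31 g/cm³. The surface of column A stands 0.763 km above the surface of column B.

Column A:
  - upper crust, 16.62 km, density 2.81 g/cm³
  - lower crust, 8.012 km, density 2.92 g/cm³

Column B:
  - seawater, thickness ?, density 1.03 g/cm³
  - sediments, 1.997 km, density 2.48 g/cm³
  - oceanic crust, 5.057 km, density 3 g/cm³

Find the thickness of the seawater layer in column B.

2.49 km

Take the compensation level at the base of the deeper column (depth z_c below the surface of column A) and equate Σ ρ_i t_i down to z_c; mantle fills any gap and the z_c terms cancel.
Column A: 16.62×2.81 + 8.012×2.92 + (z_c − 24.632)×3.31
Column B: 0.763×0 + x×1.03 + 1.997×2.48 + 5.057×3 + (z_c − 0.763 − 7.054 − x)×3.31
The z_c×3.31 term appears on both sides and cancels. Collect the known terms of each column as K = Σ(ρt)_known − 3.31 × (depth of known layers): K_A = 70.09724 − 3.31×24.632 = −11.43468; K_B = 20.12356 − 3.31×(0.763 + 7.054) = −5.75071.
Balance: K_A = K_B − x×(3.31 − 1.03), so x = (K_B − K_A)/(3.31 − 1.03) = 5.68397/2.28 = 2.49 km.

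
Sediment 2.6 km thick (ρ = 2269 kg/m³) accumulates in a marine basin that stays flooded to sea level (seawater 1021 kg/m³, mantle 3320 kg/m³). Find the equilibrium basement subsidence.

1.41 km

Submarine loading: the sediment displaces seawater, and the subsidence is in turn flooded, so s (ρ_m − ρ_w) = t (ρ_sed − ρ_w).
s = 2.6 km × (2269 − 1021) / (3320 − 1021) = 1.41 km.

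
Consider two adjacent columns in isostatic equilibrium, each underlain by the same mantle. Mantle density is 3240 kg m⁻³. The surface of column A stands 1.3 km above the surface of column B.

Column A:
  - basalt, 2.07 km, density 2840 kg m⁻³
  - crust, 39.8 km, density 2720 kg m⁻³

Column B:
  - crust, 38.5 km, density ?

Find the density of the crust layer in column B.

2790 kg m⁻³

Take the compensation level at the base of the deeper column (depth z_c below the surface of column A) and equate Σ ρ_i t_i down to z_c; mantle fills any gap and the z_c terms cancel.
Column A: 2.07×2840 + 39.8×2720 + (z_c − 41.87)×3240
Column B: 1.3×0 + 38.5×ρ + (z_c − 1.3 − 38.5)×3240
The z_c×3240 term appears on both sides and cancels. Collect the known terms of each column as K = Σ(ρt)_known − 3240 × (depth of known layers): K_A = 114134.8 − 3240×41.87 = −21524; K_B = 0 − 3240×(1.3 + 38.5) = −128952.
Balance: K_A = K_B + 38.5×ρ, so ρ = (K_A − K_B)/38.5 = 107428/38.5 = 2790 kg m⁻³.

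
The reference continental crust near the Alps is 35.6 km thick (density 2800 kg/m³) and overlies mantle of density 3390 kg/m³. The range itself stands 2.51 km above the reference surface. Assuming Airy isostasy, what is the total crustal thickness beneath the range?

Root depth r = h ρ_c / (ρ_m − ρ_c) = 2.51 km × 2800 / 590 = 11.91 km.
Total thickness = T + h + r = 35.6 km + 2.51 km + 11.91 km = 50 km.

50 km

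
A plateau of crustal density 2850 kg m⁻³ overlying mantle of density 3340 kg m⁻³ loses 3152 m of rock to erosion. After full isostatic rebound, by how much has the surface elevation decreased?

462 m

Rebound u = e ρ_c/ρ_m = 3152 m × 2850/3340 = 2690 m.
Net surface drop = e − u = 3152 m − 2690 m = e (ρ_m − ρ_c)/ρ_m = 462 m.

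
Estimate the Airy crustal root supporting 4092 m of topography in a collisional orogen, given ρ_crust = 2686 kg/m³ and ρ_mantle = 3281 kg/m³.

18500 m

Balancing pressure at the compensation depth: the weight of the topography is balanced by the buoyancy of the root, ρ_c h = (ρ_m − ρ_c) r.
r = h · ρ_c / (ρ_m − ρ_c) = 4092 m × 2686 / (3281 − 2686) = 18500 m.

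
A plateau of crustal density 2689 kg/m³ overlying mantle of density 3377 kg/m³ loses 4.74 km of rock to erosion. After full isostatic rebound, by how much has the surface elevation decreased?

Rebound u = e ρ_c/ρ_m = 4.74 km × 2689/3377 = 3.774 km.
Net surface drop = e − u = 4.74 km − 3.774 km = e (ρ_m − ρ_c)/ρ_m = 0.966 km.

0.966 km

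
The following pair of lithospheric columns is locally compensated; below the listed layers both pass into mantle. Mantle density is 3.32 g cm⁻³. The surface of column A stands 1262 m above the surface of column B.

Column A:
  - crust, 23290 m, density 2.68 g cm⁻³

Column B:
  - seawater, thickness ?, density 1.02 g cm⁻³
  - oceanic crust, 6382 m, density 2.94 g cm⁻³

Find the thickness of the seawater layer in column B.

Take the compensation level at the base of the deeper column (depth z_c below the surface of column A) and equate Σ ρ_i t_i down to z_c; mantle fills any gap and the z_c terms cancel.
Column A: 23290×2.68 + (z_c − 23290)×3.32
Column B: 1262×0 + x×1.02 + 6382×2.94 + (z_c − 1262 − 6382 − x)×3.32
The z_c×3.32 term appears on both sides and cancels. Collect the known terms of each column as K = Σ(ρt)_known − 3.32 × (depth of known layers): K_A = 62417.2 − 3.32×23290 = −14905.6; K_B = 18763.08 − 3.32×(1262 + 6382) = −6615.
Balance: K_A = K_B − x×(3.32 − 1.02), so x = (K_B − K_A)/(3.32 − 1.02) = 8290.6/2.3 = 3600 m.

3600 m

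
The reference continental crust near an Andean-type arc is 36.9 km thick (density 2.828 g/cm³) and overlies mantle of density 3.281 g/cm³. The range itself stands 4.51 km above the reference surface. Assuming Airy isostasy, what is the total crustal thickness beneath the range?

69.6 km

Root depth r = h ρ_c / (ρ_m − ρ_c) = 4.51 km × 2.828 / 0.453 = 28.16 km.
Total thickness = T + h + r = 36.9 km + 4.51 km + 28.16 km = 69.6 km.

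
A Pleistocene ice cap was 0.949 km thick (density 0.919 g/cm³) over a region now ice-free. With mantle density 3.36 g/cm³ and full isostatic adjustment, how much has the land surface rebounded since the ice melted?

Removing the load lets mantle flow back in; uplift u satisfies ρ_ice t = ρ_m u.
u = t ρ_ice/ρ_m = 0.949 km × 0.919/3.36 = 0.26 km.

0.26 km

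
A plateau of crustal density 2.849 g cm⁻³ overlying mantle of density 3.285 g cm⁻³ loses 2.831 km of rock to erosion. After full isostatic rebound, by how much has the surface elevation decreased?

Rebound u = e ρ_c/ρ_m = 2.831 km × 2.849/3.285 = 2.455 km.
Net surface drop = e − u = 2.831 km − 2.455 km = e (ρ_m − ρ_c)/ρ_m = 0.376 km.

0.376 km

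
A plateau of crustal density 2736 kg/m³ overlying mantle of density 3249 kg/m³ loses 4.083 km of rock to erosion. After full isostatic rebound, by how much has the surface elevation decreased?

Rebound u = e ρ_c/ρ_m = 4.083 km × 2736/3249 = 3.438 km.
Net surface drop = e − u = 4.083 km − 3.438 km = e (ρ_m − ρ_c)/ρ_m = 0.645 km.

0.645 km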